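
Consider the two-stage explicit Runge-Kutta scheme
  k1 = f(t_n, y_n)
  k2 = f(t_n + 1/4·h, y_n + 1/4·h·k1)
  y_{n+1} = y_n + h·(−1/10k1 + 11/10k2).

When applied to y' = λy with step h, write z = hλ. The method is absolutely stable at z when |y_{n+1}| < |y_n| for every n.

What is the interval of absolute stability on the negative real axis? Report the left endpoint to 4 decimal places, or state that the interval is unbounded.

Test eqn y'=λy, z=hλ:
  k1=λy_n ⇒ h·k1=z·y_n;  k2=λ(1+1/4z)y_n ⇒ h·k2=z(1+1/4z)y_n
  y_{n+1}/y_n = 1 − 1/10z + 11/10z(1+1/4z) = 1 + z + 11/40z²
  Hence R(z) = 1 + z + 11/40z².

Solve |R(x)|<1 on ℝ⁻.
x=-1.65: |R|=0.0987
R=1: x+11/40x²=0 ⇒ x=−40/11=-3.6364; min R=1−1/(4·11/40)=0.0909>−1
Confirm numerically:
  x=-2.847: |R|=0.38199 <1
  x=-2.510: |R|=0.22253 <1
  x=-1.619: |R|=0.10182 <1
  x=-4.097: |R|=1.51899 >1
  x=-3.892: |R|=1.27361 >1
Interval (-3.6364, 0).

z∈(-3.6364,0).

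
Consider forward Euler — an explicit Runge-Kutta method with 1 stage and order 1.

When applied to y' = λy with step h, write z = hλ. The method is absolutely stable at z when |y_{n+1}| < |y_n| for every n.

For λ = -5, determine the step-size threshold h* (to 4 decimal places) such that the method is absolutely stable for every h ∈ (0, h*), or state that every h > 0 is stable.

(-2.0000,0); λ=-5 ⇒ h* = 0.4000.

With y'=λy (z=hλ):
  order 1, 1-stage ⇒ R(z)=1+z
  (e.g. R(-1.4)=-0.40000, |R|=0.40000)

Boundary: |R(x)|=1, x<0.
x=-1.4: |R|=0.4000
|R(-1.99)|=0.9900 |R(-1.77)|=0.7700 |R(-1.25)|=0.2500
Bisect:
  x_lo=-2.3890 |R|=1.3890  x_hi=-0.2790 |R|=0.7210
  mid=-1.33401 |R|=0.33401 →hi
  mid=-1.86153 |R|=0.86153 →hi
  mid=-2.12529 |R|=1.12529 →lo
  mid=-1.99341 |R|=0.99341 →hi
  mid=-2.05935 |R|=1.05935 →lo
  mid=-2.02638 |R|=1.02638 →lo
  mid=-2.00989 |R|=1.00989 →lo
  mid=-2.00165 |R|=1.00165 →lo
  mid=-1.99753 |R|=0.99753 →hi
  mid=-1.99959 |R|=0.99959 →hi
  ...
  [-2.00011,-1.99998] ⇒ x*=-2.0000
Interval (-2.0000, 0).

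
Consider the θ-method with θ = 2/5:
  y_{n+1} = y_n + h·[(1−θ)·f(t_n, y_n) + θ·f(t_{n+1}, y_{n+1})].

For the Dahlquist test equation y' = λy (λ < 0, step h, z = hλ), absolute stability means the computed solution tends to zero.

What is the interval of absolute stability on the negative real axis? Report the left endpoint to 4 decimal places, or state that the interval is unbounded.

With y'=λy (z=hλ):
  y_{n+1} = y_n + z·[3/5·y_n + 2/5·y_{n+1}] ⇒ (1 − 2/5z)y_{n+1} = (1 + 3/5z)y_n
  R(z) = (1 + 3/5z)/(1 − 2/5z).

Find x<0 with |R(x)|<1.
x=-0.31: |R|=0.7242
R=−1: 1+3/5x = −1+2/5x ⇒ -1/5x=2 ⇒ x=2/(-1/5)=-10.0000
Confirm numerically:
  x=-9.084: |R|=0.96046 <1
  x=-9.009: |R|=0.95695 <1
  x=-4.553: |R|=0.61385 <1
  x=-10.545: |R|=1.02089 >1
  x=-10.230: |R|=1.00903 >1
Interval (-10.0000, 0).

z∈(-10.0000,0).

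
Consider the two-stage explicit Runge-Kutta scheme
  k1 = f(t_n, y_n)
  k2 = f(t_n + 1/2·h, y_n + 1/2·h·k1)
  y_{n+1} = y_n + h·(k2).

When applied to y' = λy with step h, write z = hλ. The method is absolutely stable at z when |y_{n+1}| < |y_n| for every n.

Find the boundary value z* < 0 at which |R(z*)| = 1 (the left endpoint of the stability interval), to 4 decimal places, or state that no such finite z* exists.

On y'=λy, z=hλ:
  k1=λy_n ⇒ h·k1=z·y_n;  k2=λ(1+1/2z)y_n ⇒ h·k2=z(1+1/2z)y_n
  y_{n+1}/y_n = 1 + z(1+1/2z) = 1 + z + 1/2z²
  Hence R(z) = 1 + z + 1/2z².

Solve |R(x)|<1 on ℝ⁻.
x=-1.06: |R|=0.5018
R=1: x+1/2x²=0 ⇒ x=−2=-2.0000; min R=1−1/(4·1/2)=0.5000>−1
Confirm numerically:
  x=-1.963: |R|=0.96368 <1
  x=-1.355: |R|=0.56301 <1
  x=-0.989: |R|=0.50006 <1
  x=-2.585: |R|=1.75611 >1
  x=-2.240: |R|=1.26880 >1
So |R|<1 on (-2.0000, 0).

z* = -2.0000.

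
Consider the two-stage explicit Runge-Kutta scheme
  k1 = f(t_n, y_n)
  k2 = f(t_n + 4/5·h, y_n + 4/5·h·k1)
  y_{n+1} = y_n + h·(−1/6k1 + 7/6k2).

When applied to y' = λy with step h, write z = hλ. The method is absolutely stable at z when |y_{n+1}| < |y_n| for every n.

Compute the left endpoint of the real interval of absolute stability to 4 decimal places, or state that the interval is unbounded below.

Test eqn y'=λy, z=hλ:
  k1=λy_n ⇒ h·k1=z·y_n;  k2=λ(1+4/5z)y_n ⇒ h·k2=z(1+4/5z)y_n
  y_{n+1}/y_n = 1 − 1/6z + 7/6z(1+4/5z) = 1 + z + 14/15z²
  so R(z) = 1 + z + 14/15z².

Find x<0 with |R(x)|<1.
x=-0.58: |R|=0.7340
R=1: x+14/15x²=0 ⇒ x=−15/14=-1.0714; min R=1−1/(4·14/15)=0.7321>−1
Confirm numerically:
  x=-0.905: |R|=0.85942 <1
  x=-0.622: |R|=0.73909 <1
  x=-0.478: |R|=0.73525 <1
  x=-0.470: |R|=0.73617 <1
  x=-1.320: |R|=1.30624 >1
  x=-1.276: |R|=1.24363 >1
Stable set (-1.0714, 0).

left endpoint -1.0714.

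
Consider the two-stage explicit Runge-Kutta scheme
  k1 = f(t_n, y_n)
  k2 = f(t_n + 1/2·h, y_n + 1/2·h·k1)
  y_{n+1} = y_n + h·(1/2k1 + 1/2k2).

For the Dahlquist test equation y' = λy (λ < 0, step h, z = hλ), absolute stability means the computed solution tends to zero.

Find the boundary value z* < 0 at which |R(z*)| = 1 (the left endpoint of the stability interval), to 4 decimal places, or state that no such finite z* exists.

Test eqn y'=λy, z=hλ:
  k1=λy_n ⇒ h·k1=z·y_n;  k2=λ(1+1/2z)y_n ⇒ h·k2=z(1+1/2z)y_n
  y_{n+1}/y_n = 1 + 1/2z + 1/2z(1+1/2z) = 1 + z + 1/4z²
  so R(z) = 1 + z + 1/4z².

Need |R(x)|<1, x<0.
x=-1.06: |R|=0.2209
R=1: x+1/4x²=0 ⇒ x=−4=-4.0000; min R=1−1/(4·1/4)=0.0000>−1
Confirm numerically:
  x=-3.972: |R|=0.97220 <1
  x=-3.407: |R|=0.49491 <1
  x=-2.502: |R|=0.06300 <1
  x=-4.143: |R|=1.14811 >1
  x=-4.104: |R|=1.10670 >1
  x=-4.064: |R|=1.06502 >1
So |R|<1 on (-4.0000, 0).

left endpoint -4.0000.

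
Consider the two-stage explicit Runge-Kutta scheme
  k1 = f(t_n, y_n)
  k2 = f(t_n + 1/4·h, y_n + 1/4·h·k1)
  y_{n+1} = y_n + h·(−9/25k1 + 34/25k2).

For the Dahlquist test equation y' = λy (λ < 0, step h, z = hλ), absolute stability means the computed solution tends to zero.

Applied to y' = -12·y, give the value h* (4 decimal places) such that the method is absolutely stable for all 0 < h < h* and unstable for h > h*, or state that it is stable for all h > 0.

With y'=λy (z=hλ):
  k1=λy_n ⇒ h·k1=z·y_n;  k2=λ(1+1/4z)y_n ⇒ h·k2=z(1+1/4z)y_n
  y_{n+1}/y_n = 1 − 9/25z + 34/25z(1+1/4z) = 1 + z + 17/50z²
  R(z) = 1 + z + 17/50z².

Solve |R(x)|<1 on ℝ⁻.
x=-1.34: |R|=0.2705
R=1: x+17/50x²=0 ⇒ x=−50/17=-2.9412; min R=1−1/(4·17/50)=0.2647>−1
Confirm numerically:
  x=-2.885: |R|=0.94490 <1
  x=-1.873: |R|=0.31976 <1
  x=-1.241: |R|=0.28263 <1
  x=-1.226: |R|=0.28505 <1
  x=-3.445: |R|=1.59013 >1
  x=-3.240: |R|=1.32918 >1
  x=-3.223: |R|=1.30883 >1
Interval (-2.9412, 0).

(-2.9412,0); λ=-12 ⇒ h* = (50/17)/12 = 0.2451.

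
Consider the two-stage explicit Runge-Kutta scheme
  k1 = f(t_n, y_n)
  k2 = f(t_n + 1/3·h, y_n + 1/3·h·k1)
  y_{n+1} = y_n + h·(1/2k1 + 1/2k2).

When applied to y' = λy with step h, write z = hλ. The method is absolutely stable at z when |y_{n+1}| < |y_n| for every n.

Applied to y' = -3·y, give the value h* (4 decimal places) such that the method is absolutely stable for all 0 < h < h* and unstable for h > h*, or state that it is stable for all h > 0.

Test eqn y'=λy, z=hλ:
  k1=λy_n ⇒ h·k1=z·y_n;  k2=λ(1+1/3z)y_n ⇒ h·k2=z(1+1/3z)y_n
  y_{n+1}/y_n = 1 + 1/2z + 1/2z(1+1/3z) = 1 + z + 1/6z²
  ⇒ R(z) = 1 + z + 1/6z².

Need |R(x)|<1, x<0.
x=-1.26: |R|=0.0046
R=1: x+1/6x²=0 ⇒ x=−6=-6.0000; min R=1−1/(4·1/6)=-0.5000>−1
Confirm numerically:
  x=-4.210: |R|=0.25598 <1
  x=-4.047: |R|=0.31730 <1
  x=-3.160: |R|=0.49573 <1
  x=-6.316: |R|=1.33264 >1
  x=-6.141: |R|=1.14431 >1
  x=-6.074: |R|=1.07491 >1
Interval (-6.0000, 0).

(-6.0000,0); λ=-3 ⇒ h* = (6)/3 = 2.0000.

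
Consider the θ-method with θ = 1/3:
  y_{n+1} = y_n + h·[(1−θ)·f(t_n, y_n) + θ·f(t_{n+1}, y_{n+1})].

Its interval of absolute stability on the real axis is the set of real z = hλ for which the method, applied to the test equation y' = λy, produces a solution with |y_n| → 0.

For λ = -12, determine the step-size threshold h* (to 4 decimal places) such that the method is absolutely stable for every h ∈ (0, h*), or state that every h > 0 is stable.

With y'=λy (z=hλ):
  y_{n+1} = y_n + z·[2/3·y_n + 1/3·y_{n+1}] ⇒ (1 − 1/3z)y_{n+1} = (1 + 2/3z)y_n
  ⇒ R(z) = (1 + 2/3z)/(1 − 1/3z).

Find x<0 with |R(x)|<1.
x=-1.27: |R|=0.1077
R=−1: 1+2/3x = −1+1/3x ⇒ -1/3x=2 ⇒ x=2/(-1/3)=-6.0000
Confirm numerically:
  x=-5.717: |R|=0.96753 <1
  x=-4.420: |R|=0.78706 <1
  x=-4.006: |R|=0.71539 <1
  x=-3.566: |R|=0.62930 <1
  x=-6.405: |R|=1.04306 >1
  x=-6.056: |R|=1.00618 >1
So |R|<1 on (-6.0000, 0).

(-6.0000,0); λ=-12 ⇒ h* = (6)/12 = 0.5000.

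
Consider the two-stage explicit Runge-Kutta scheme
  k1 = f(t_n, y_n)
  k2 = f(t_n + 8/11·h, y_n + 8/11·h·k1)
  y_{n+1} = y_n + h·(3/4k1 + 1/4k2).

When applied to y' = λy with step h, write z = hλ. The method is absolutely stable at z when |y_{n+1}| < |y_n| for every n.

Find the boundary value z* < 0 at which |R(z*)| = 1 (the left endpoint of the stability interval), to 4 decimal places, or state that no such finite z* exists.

Test eqn y'=λy, z=hλ:
  k1=λy_n ⇒ h·k1=z·y_n;  k2=λ(1+8/11z)y_n ⇒ h·k2=z(1+8/11z)y_n
  y_{n+1}/y_n = 1 + 3/4z + 1/4z(1+8/11z) = 1 + z + 2/11z²
  ⇒ R(z) = 1 + z + 2/11z².

Solve |R(x)|<1 on ℝ⁻.
x=-1.51: |R|=0.0954
R=1: x+2/11x²=0 ⇒ x=−11/2=-5.5000; min R=1−1/(4·2/11)=-0.3750>−1
Confirm numerically:
  x=-4.985: |R|=0.53322 <1
  x=-3.685: |R|=0.21605 <1
  x=-3.675: |R|=0.21943 <1
  x=-2.313: |R|=0.34028 <1
  x=-5.905: |R|=1.43482 >1
  x=-5.712: |R|=1.22017 >1
  x=-5.548: |R|=1.04842 >1
Stable set (-5.5000, 0).

left endpoint -5.5000.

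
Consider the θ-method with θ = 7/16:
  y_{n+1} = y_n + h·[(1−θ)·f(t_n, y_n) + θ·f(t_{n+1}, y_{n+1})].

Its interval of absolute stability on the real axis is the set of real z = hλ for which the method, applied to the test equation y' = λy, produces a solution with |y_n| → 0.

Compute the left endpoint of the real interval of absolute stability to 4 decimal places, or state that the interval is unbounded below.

left endpoint -16.0000.

Set f=λy, z=hλ:
  y_{n+1} = y_n + z·[9/16·y_n + 7/16·y_{n+1}] ⇒ (1 − 7/16z)y_{n+1} = (1 + 9/16z)y_n
  R(z) = (1 + 9/16z)/(1 − 7/16z).

Need |R(x)|<1, x<0.
x=-0.72: |R|=0.4525
R=−1: 1+9/16x = −1+7/16x ⇒ -1/8x=2 ⇒ x=2/(-1/8)=-16.0000
Confirm numerically:
  x=-14.583: |R|=0.97600 <1
  x=-11.463: |R|=0.90572 <1
  x=-10.843: |R|=0.88777 <1
  x=-9.411: |R|=0.83905 <1
  x=-16.402: |R|=1.00615 >1
  x=-16.353: |R|=1.00541 >1
Stable set (-16.0000, 0).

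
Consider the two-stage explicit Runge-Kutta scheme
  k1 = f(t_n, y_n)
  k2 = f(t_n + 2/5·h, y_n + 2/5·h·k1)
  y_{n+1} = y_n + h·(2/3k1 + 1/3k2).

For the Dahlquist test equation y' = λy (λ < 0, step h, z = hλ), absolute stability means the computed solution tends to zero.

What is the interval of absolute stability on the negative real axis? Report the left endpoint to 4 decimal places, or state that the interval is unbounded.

On y'=λy, z=hλ:
  k1=λy_n ⇒ h·k1=z·y_n;  k2=λ(1+2/5z)y_n ⇒ h·k2=z(1+2/5z)y_n
  y_{n+1}/y_n = 1 + 2/3z + 1/3z(1+2/5z) = 1 + z + 2/15z²
  R(z) = 1 + z + 2/15z².

Solve |R(x)|<1 on ℝ⁻.
x=-1.14: |R|=0.0333
R=1: x+2/15x²=0 ⇒ x=−15/2=-7.5000; min R=1−1/(4·2/15)=-0.8750>−1
Confirm numerically:
  x=-7.175: |R|=0.68908 <1
  x=-5.375: |R|=0.52292 <1
  x=-3.822: |R|=0.87431 <1
  x=-7.957: |R|=1.48485 >1
  x=-7.941: |R|=1.46693 >1
  x=-7.801: |R|=1.31308 >1
Interval (-7.5000, 0).

(-7.5000, 0).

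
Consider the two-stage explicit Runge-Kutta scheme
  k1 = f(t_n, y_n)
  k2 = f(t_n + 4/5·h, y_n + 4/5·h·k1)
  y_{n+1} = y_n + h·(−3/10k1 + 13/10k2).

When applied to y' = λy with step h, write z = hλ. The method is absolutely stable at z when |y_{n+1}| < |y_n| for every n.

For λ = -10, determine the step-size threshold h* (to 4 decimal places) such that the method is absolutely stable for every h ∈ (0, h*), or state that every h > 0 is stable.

On y'=λy, z=hλ:
  k1=λy_n ⇒ h·k1=z·y_n;  k2=λ(1+4/5z)y_n ⇒ h·k2=z(1+4/5z)y_n
  y_{n+1}/y_n = 1 − 3/10z + 13/10z(1+4/5z) = 1 + z + 26/25z²
  ⇒ R(z) = 1 + z + 26/25z².

Need |R(x)|<1, x<0.
x=-0.82: |R|=0.8793
R=1: x+26/25x²=0 ⇒ x=−25/26=-0.9615; min R=1−1/(4·26/25)=0.7596>−1
Confirm numerically:
  x=-0.875: |R|=0.92125 <1
  x=-0.787: |R|=0.85714 <1
  x=-0.580: |R|=0.76986 <1
  x=-0.459: |R|=0.76011 <1
  x=-1.550: |R|=1.94860 >1
  x=-1.534: |R|=1.91328 >1
So |R|<1 on (-0.9615, 0).

(-0.9615,0); λ=-10 ⇒ h* = (25/26)/10 = 0.0962.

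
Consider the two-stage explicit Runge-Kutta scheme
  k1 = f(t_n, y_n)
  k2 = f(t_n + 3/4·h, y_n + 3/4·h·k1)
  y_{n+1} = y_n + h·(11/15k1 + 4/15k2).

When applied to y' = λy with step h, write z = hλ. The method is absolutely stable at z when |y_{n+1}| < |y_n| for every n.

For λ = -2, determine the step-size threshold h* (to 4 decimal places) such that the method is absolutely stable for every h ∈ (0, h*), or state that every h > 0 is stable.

Set f=λy, z=hλ:
  k1=λy_n ⇒ h·k1=z·y_n;  k2=λ(1+3/4z)y_n ⇒ h·k2=z(1+3/4z)y_n
  y_{n+1}/y_n = 1 + 11/15z + 4/15z(1+3/4z) = 1 + z + 1/5z²
  Hence R(z) = 1 + z + 1/5z².

Boundary: |R(x)|=1, x<0.
x=-1.79: |R|=0.1492
R=1: x+1/5x²=0 ⇒ x=−5=-5.0000; min R=1−1/(4·1/5)=-0.2500>−1
Confirm numerically:
  x=-4.333: |R|=0.42198 <1
  x=-4.161: |R|=0.30178 <1
  x=-3.903: |R|=0.14368 <1
  x=-2.807: |R|=0.23115 <1
  x=-5.489: |R|=1.53682 >1
  x=-5.137: |R|=1.14075 >1
  x=-5.111: |R|=1.11346 >1
Interval (-5.0000, 0).

(-5.0000,0); λ=-2 ⇒ h* = (5)/2 = 2.5000.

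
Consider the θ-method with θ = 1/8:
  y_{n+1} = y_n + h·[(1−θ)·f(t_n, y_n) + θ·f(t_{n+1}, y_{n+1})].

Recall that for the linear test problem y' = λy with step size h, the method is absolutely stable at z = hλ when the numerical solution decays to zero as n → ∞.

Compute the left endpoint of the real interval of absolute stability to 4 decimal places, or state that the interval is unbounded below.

On y'=λy, z=hλ:
  y_{n+1} = y_n + z·[7/8·y_n + 1/8·y_{n+1}] ⇒ (1 − 1/8z)y_{n+1} = (1 + 7/8z)y_n
  Hence R(z) = (1 + 7/8z)/(1 − 1/8z).

Find x<0 with |R(x)|<1.
x=-1.72: |R|=0.4156
R=−1: 1+7/8x = −1+1/8x ⇒ -3/4x=2 ⇒ x=2/(-3/4)=-2.6667
Confirm numerically:
  x=-2.585: |R|=0.95371 <1
  x=-2.142: |R|=0.68961 <1
  x=-1.205: |R|=0.04726 <1
  x=-3.073: |R|=1.22018 >1
  x=-2.748: |R|=1.04540 >1
Interval (-2.6667, 0).

left endpoint -2.6667.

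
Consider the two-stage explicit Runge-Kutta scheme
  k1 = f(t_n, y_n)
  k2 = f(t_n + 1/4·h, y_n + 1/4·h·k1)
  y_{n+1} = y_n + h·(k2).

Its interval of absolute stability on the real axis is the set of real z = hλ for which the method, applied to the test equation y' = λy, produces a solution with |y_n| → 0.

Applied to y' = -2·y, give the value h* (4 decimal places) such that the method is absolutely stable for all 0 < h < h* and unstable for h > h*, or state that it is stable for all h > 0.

(-4.0000,0); λ=-2 ⇒ h* = (4)/2 = 2.0000.

On y'=λy, z=hλ:
  k1=λy_n ⇒ h·k1=z·y_n;  k2=λ(1+1/4z)y_n ⇒ h·k2=z(1+1/4z)y_n
  y_{n+1}/y_n = 1 + z(1+1/4z) = 1 + z + 1/4z²
  R(z) = 1 + z + 1/4z².

Solve |R(x)|<1 on ℝ⁻.
x=-1.15: |R|=0.1806
R=1: x+1/4x²=0 ⇒ x=−4=-4.0000; min R=1−1/(4·1/4)=0.0000>−1
Confirm numerically:
  x=-3.448: |R|=0.52418 <1
  x=-2.040: |R|=0.00040 <1
  x=-1.697: |R|=0.02295 <1
  x=-4.388: |R|=1.42564 >1
  x=-4.294: |R|=1.31561 >1
Stable set (-4.0000, 0).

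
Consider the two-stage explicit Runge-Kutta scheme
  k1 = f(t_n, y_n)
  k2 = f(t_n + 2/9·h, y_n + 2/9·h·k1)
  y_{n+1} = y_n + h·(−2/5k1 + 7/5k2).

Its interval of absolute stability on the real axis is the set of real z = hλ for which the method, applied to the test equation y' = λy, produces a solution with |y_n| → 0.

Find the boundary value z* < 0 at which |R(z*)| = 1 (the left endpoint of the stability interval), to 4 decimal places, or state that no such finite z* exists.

On y'=λy, z=hλ:
  k1=λy_n ⇒ h·k1=z·y_n;  k2=λ(1+2/9z)y_n ⇒ h·k2=z(1+2/9z)y_n
  y_{n+1}/y_n = 1 − 2/5z + 7/5z(1+2/9z) = 1 + z + 14/45z²
  so R(z) = 1 + z + 14/45z².

Boundary: |R(x)|=1, x<0.
x=-1.39: |R|=0.2111
R=1: x+14/45x²=0 ⇒ x=−45/14=-3.2143; min R=1−1/(4·14/45)=0.1964>−1
Confirm numerically:
  x=-2.564: |R|=0.48127 <1
  x=-2.550: |R|=0.47300 <1
  x=-2.262: |R|=0.32984 <1
  x=-1.765: |R|=0.20418 <1
  x=-3.709: |R|=1.57086 >1
  x=-3.621: |R|=1.45818 >1
  x=-3.385: |R|=1.17978 >1
Stable set (-3.2143, 0).

z* = -3.2143.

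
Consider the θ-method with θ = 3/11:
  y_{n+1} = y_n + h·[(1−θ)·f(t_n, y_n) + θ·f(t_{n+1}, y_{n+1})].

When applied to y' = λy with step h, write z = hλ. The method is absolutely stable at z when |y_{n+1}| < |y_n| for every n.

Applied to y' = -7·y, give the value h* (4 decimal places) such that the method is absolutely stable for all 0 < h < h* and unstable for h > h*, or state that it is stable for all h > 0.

Test eqn y'=λy, z=hλ:
  y_{n+1} = y_n + z·[8/11·y_n + 3/11·y_{n+1}] ⇒ (1 − 3/11z)y_{n+1} = (1 + 8/11z)y_n
  so R(z) = (1 + 8/11z)/(1 − 3/11z).

Boundary: |R(x)|=1, x<0.
x=-1.06: |R|=0.1777
R=−1: 1+8/11x = −1+3/11x ⇒ -5/11x=2 ⇒ x=2/(-5/11)=-4.4000
Confirm numerically:
  x=-3.453: |R|=0.77831 <1
  x=-2.494: |R|=0.48436 <1
  x=-1.958: |R|=0.27640 <1
  x=-4.908: |R|=1.09874 >1
  x=-4.643: |R|=1.04874 >1
  x=-4.457: |R|=1.01169 >1
Interval (-4.4000, 0).

(-4.4000,0); λ=-7 ⇒ h* = (22/5)/7 = 0.6286.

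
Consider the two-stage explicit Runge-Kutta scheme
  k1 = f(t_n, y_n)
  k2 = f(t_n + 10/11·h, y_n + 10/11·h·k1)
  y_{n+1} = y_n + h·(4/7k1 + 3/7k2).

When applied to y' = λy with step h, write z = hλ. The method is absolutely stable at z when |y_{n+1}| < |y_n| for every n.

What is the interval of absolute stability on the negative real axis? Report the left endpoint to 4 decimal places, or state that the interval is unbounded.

(-2.5667, 0).

Set f=λy, z=hλ:
  k1=λy_n ⇒ h·k1=z·y_n;  k2=λ(1+10/11z)y_n ⇒ h·k2=z(1+10/11z)y_n
  y_{n+1}/y_n = 1 + 4/7z + 3/7z(1+10/11z) = 1 + z + 30/77z²
  Hence R(z) = 1 + z + 30/77z².

Find x<0 with |R(x)|<1.
x=-0.97: |R|=0.3966
R=1: x+30/77x²=0 ⇒ x=−77/30=-2.5667; min R=1−1/(4·30/77)=0.3583>−1
Confirm numerically:
  x=-2.294: |R|=0.75630 <1
  x=-1.730: |R|=0.43606 <1
  x=-1.599: |R|=0.39716 <1
  x=-2.909: |R|=1.38799 >1
  x=-2.683: |R|=1.12161 >1
  x=-2.651: |R|=1.08710 >1
Stable set (-2.5667, 0).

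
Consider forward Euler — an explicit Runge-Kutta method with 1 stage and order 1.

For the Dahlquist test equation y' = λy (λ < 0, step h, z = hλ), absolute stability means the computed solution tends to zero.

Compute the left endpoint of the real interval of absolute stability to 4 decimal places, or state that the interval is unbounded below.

z* = -2.0000.

On y'=λy, z=hλ:
  order 1, 1-stage ⇒ R(z)=1+z
  (e.g. R(-0.39)=0.61000, |R|=0.61000)

Find x<0 with |R(x)|<1.
x=-0.39: |R|=0.6100
|R(-1.86)|=0.8600 |R(-1.51)|=0.5100 |R(-1.46)|=0.4600
Bisect:
  x_lo=-2.4368 |R|=1.4368  x_hi=-0.3929 |R|=0.6071
  mid=-1.41486 |R|=0.41486 →hi
  mid=-1.92585 |R|=0.92585 →hi
  mid=-2.18135 |R|=1.18135 →lo
  mid=-2.05360 |R|=1.05360 →lo
  mid=-1.98973 |R|=0.98973 →hi
  mid=-2.02166 |R|=1.02166 →lo
  mid=-2.00570 |R|=1.00570 →lo
  mid=-1.99771 |R|=0.99771 →hi
  mid=-2.00170 |R|=1.00170 →lo
  ...
  [-2.00008,-1.99996] ⇒ x*=-2.0000
Interval (-2.0000, 0).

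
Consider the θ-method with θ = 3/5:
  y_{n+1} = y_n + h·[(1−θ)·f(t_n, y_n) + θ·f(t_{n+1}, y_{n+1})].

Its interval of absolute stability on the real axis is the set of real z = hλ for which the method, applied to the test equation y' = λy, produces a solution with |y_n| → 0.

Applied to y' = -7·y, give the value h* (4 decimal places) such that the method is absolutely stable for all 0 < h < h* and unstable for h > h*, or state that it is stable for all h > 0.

(−∞, 0) — no finite endpoint. Any h>0 works for λ=-7.

With y'=λy (z=hλ):
  y_{n+1} = y_n + z·[2/5·y_n + 3/5·y_{n+1}] ⇒ (1 − 3/5z)y_{n+1} = (1 + 2/5z)y_n
  R(z) = (1 + 2/5z)/(1 − 3/5z).

Boundary: |R(x)|=1, x<0.
x=-1.57: |R|=0.1916
x=-2: |R|=0.0909
x=-10: |R|=0.4286
x=-100: |R|=0.6393
θ=3/5≥1/2 ⇒ |1+2/5x|<|1−3/5x| ∀x<0 ⇒ unbounded interval.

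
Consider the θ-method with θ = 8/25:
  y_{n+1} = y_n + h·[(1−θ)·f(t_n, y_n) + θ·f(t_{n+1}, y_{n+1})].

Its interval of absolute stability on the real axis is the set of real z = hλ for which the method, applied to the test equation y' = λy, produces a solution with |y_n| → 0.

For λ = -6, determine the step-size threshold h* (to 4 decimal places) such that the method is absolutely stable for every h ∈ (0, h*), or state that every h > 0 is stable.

(-5.5556,0); λ=-6 ⇒ h* = (50/9)/6 = 0.9259.

On y'=λy, z=hλ:
  y_{n+1} = y_n + z·[17/25·y_n + 8/25·y_{n+1}] ⇒ (1 − 8/25z)y_{n+1} = (1 + 17/25z)y_n
  ⇒ R(z) = (1 + 17/25z)/(1 − 8/25z).

Boundary: |R(x)|=1, x<0.
x=-1.79: |R|=0.1381
R=−1: 1+17/25x = −1+8/25x ⇒ -9/25x=2 ⇒ x=2/(-9/25)=-5.5556
Confirm numerically:
  x=-5.338: |R|=0.97108 <1
  x=-4.504: |R|=0.84493 <1
  x=-3.182: |R|=0.57662 <1
  x=-5.893: |R|=1.04210 >1
  x=-5.640: |R|=1.01084 >1
Interval (-5.5556, 0).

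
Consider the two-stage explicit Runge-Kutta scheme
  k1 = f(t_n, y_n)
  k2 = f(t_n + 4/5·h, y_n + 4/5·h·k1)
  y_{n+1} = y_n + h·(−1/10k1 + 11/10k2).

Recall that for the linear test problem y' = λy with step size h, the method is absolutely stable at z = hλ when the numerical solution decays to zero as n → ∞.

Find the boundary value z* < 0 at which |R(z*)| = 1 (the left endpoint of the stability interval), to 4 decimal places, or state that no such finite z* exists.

z* = -1.1364.

With y'=λy (z=hλ):
  k1=λy_n ⇒ h·k1=z·y_n;  k2=λ(1+4/5z)y_n ⇒ h·k2=z(1+4/5z)y_n
  y_{n+1}/y_n = 1 − 1/10z + 11/10z(1+4/5z) = 1 + z + 22/25z²
  Hence R(z) = 1 + z + 22/25z².

Solve |R(x)|<1 on ℝ⁻.
x=-0.58: |R|=0.7160
R=1: x+22/25x²=0 ⇒ x=−25/22=-1.1364; min R=1−1/(4·22/25)=0.7159>−1
Confirm numerically:
  x=-1.111: |R|=0.97520 <1
  x=-0.847: |R|=0.78432 <1
  x=-0.681: |R|=0.72711 <1
  x=-0.606: |R|=0.71717 <1
  x=-1.674: |R|=1.79200 >1
  x=-1.559: |R|=1.57982 >1
  x=-1.553: |R|=1.56939 >1
Interval (-1.1364, 0).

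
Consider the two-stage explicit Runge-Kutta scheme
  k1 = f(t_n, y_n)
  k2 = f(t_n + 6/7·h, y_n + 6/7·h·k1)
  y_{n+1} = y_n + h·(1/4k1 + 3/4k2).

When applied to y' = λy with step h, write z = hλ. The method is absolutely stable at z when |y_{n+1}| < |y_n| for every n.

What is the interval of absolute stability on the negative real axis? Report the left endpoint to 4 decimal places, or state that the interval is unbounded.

z∈(-1.5556,0).

On y'=λy, z=hλ:
  k1=λy_n ⇒ h·k1=z·y_n;  k2=λ(1+6/7z)y_n ⇒ h·k2=z(1+6/7z)y_n
  y_{n+1}/y_n = 1 + 1/4z + 3/4z(1+6/7z) = 1 + z + 9/14z²
  Hence R(z) = 1 + z + 9/14z².

Boundary: |R(x)|=1, x<0.
x=-1.09: |R|=0.6738
R=1: x+9/14x²=0 ⇒ x=−14/9=-1.5556; min R=1−1/(4·9/14)=0.6111>−1
Confirm numerically:
  x=-1.490: |R|=0.93721 <1
  x=-1.474: |R|=0.92272 <1
  x=-1.449: |R|=0.90074 <1
  x=-0.904: |R|=0.62135 <1
  x=-2.023: |R|=1.60791 >1
  x=-1.829: |R|=1.32151 >1
  x=-1.663: |R|=1.11487 >1
Interval (-1.5556, 0).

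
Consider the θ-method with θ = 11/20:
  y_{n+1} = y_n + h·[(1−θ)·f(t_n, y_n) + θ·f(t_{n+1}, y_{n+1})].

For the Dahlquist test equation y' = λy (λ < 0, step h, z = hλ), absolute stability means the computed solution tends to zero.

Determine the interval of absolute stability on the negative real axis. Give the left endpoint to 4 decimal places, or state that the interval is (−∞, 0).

interval (−∞, 0).

Test eqn y'=λy, z=hλ:
  y_{n+1} = y_n + z·[9/20·y_n + 11/20·y_{n+1}] ⇒ (1 − 11/20z)y_{n+1} = (1 + 9/20z)y_n
  ⇒ R(z) = (1 + 9/20z)/(1 − 11/20z).

Need |R(x)|<1, x<0.
x=-1.34: |R|=0.2286
x=-2: |R|=0.0476
x=-10: |R|=0.5385
x=-100: |R|=0.7857
θ=11/20≥1/2 ⇒ |1+9/20x|<|1−11/20x| ∀x<0 ⇒ interval (−∞,0).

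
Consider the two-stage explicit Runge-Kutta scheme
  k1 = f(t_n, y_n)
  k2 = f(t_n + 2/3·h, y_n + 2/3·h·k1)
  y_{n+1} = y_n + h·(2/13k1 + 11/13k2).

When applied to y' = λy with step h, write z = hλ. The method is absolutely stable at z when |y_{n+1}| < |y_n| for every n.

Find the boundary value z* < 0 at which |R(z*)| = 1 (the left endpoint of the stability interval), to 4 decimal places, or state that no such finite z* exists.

z* = -1.7727.

Test eqn y'=λy, z=hλ:
  k1=λy_n ⇒ h·k1=z·y_n;  k2=λ(1+2/3z)y_n ⇒ h·k2=z(1+2/3z)y_n
  y_{n+1}/y_n = 1 + 2/13z + 11/13z(1+2/3z) = 1 + z + 22/39z²
  so R(z) = 1 + z + 22/39z².

Solve |R(x)|<1 on ℝ⁻.
x=-0.36: |R|=0.7131
R=1: x+22/39x²=0 ⇒ x=−39/22=-1.7727; min R=1−1/(4·22/39)=0.5568>−1
Confirm numerically:
  x=-1.543: |R|=0.80004 <1
  x=-0.925: |R|=0.55766 <1
  x=-0.757: |R|=0.56626 <1
  x=-0.723: |R|=0.57187 <1
  x=-2.187: |R|=1.51109 >1
  x=-2.141: |R|=1.44478 >1
  x=-1.832: |R|=1.06125 >1
So |R|<1 on (-1.7727, 0).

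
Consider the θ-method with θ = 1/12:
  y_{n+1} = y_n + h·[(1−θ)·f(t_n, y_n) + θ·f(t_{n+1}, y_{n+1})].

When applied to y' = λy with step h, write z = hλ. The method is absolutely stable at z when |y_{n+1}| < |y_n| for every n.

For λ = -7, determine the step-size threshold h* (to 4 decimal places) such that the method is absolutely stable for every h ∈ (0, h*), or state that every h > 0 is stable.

(-2.4000,0); λ=-7 ⇒ h* = (12/5)/7 = 0.3429.

On y'=λy, z=hλ:
  y_{n+1} = y_n + z·[11/12·y_n + 1/12·y_{n+1}] ⇒ (1 − 1/12z)y_{n+1} = (1 + 11/12z)y_n
  so R(z) = (1 + 11/12z)/(1 − 1/12z).

Find x<0 with |R(x)|<1.
x=-1.7: |R|=0.4891
R=−1: 1+11/12x = −1+1/12x ⇒ -5/6x=2 ⇒ x=2/(-5/6)=-2.4000
Confirm numerically:
  x=-2.088: |R|=0.77853 <1
  x=-1.611: |R|=0.42032 <1
  x=-1.595: |R|=0.40787 <1
  x=-1.174: |R|=0.06938 <1
  x=-2.826: |R|=1.28733 >1
  x=-2.565: |R|=1.11329 >1
  x=-2.535: |R|=1.09288 >1
So |R|<1 on (-2.4000, 0).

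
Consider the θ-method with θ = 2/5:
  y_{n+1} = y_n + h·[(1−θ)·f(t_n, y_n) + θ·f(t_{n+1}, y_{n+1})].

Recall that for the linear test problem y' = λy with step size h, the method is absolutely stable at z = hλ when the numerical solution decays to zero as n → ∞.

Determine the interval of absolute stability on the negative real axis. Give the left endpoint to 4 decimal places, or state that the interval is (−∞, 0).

Set f=λy, z=hλ:
  y_{n+1} = y_n + z·[3/5·y_n + 2/5·y_{n+1}] ⇒ (1 − 2/5z)y_{n+1} = (1 + 3/5z)y_n
  ⇒ R(z) = (1 + 3/5z)/(1 − 2/5z).

Boundary: |R(x)|=1, x<0.
x=-1.39: |R|=0.1067
R=−1: 1+3/5x = −1+2/5x ⇒ -1/5x=2 ⇒ x=2/(-1/5)=-10.0000
Confirm numerically:
  x=-9.622: |R|=0.98441 <1
  x=-7.134: |R|=0.85126 <1
  x=-4.828: |R|=0.64711 <1
  x=-10.376: |R|=1.01460 >1
  x=-10.139: |R|=1.00550 >1
  x=-10.063: |R|=1.00251 >1
Stable set (-10.0000, 0).

z∈(-10.0000,0).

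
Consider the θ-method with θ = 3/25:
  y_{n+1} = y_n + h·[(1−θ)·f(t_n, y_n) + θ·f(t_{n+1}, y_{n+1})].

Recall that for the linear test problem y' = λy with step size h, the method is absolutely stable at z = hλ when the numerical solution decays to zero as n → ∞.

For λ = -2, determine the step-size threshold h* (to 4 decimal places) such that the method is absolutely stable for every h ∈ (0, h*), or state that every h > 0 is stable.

(-2.6316,0); λ=-2 ⇒ h* = (50/19)/2 = 1.3158.

Test eqn y'=λy, z=hλ:
  y_{n+1} = y_n + z·[22/25·y_n + 3/25·y_{n+1}] ⇒ (1 − 3/25z)y_{n+1} = (1 + 22/25z)y_n
  ⇒ R(z) = (1 + 22/25z)/(1 − 3/25z).

Need |R(x)|<1, x<0.
x=-1.72: |R|=0.4257
R=−1: 1+22/25x = −1+3/25x ⇒ -19/25x=2 ⇒ x=2/(-19/25)=-2.6316
Confirm numerically:
  x=-2.552: |R|=0.95370 <1
  x=-2.492: |R|=0.91834 <1
  x=-1.970: |R|=0.59334 <1
  x=-2.952: |R|=1.17982 >1
  x=-2.941: |R|=1.17382 >1
  x=-2.696: |R|=1.03699 >1
So |R|<1 on (-2.6316, 0).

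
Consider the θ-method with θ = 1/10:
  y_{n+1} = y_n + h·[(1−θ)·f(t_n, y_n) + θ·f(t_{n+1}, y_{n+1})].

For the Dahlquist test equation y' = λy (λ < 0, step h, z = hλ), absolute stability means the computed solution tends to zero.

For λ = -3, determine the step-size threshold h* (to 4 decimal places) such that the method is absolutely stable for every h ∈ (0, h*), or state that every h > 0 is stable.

Set f=λy, z=hλ:
  y_{n+1} = y_n + z·[9/10·y_n + 1/10·y_{n+1}] ⇒ (1 − 1/10z)y_{n+1} = (1 + 9/10z)y_n
  Hence R(z) = (1 + 9/10z)/(1 − 1/10z).

Solve |R(x)|<1 on ℝ⁻.
x=-0.58: |R|=0.4518
R=−1: 1+9/10x = −1+1/10x ⇒ -4/5x=2 ⇒ x=2/(-4/5)=-2.5000
Confirm numerically:
  x=-2.285: |R|=0.85999 <1
  x=-2.093: |R|=0.73075 <1
  x=-1.603: |R|=0.38154 <1
  x=-2.933: |R|=1.26784 >1
  x=-2.855: |R|=1.22093 >1
  x=-2.667: |R|=1.10547 >1
So |R|<1 on (-2.5000, 0).

(-2.5000,0); λ=-3 ⇒ h* = (5/2)/3 = 0.8333.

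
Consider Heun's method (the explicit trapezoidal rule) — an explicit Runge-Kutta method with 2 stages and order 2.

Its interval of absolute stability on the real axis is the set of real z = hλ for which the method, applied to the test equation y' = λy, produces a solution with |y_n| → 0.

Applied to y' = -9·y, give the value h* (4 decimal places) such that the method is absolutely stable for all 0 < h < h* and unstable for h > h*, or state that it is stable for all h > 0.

(-2.0000,0); λ=-9 ⇒ h* = 0.2222.

On y'=λy, z=hλ:
  order 2, 2-stage ⇒ R(z)=1+z+z^2/2
  (e.g. R(-1.64)=0.70480, |R|=0.70480)

Find x<0 with |R(x)|<1.
x=-1.64: |R|=0.7048
|R(-2.3)|=1.3450 |R(-2.16)|=1.1728 |R(-2.15)|=1.1612
Bisect:
  x_lo=-2.5738 |R|=1.7385  x_hi=-0.2788 |R|=0.7601
  mid=-1.42632 |R|=0.59087 →hi
  mid=-2.00007 |R|=1.00007 →lo
  mid=-1.71320 |R|=0.75432 →hi
  mid=-1.85663 |R|=0.86691 →hi
  mid=-1.92835 |R|=0.93092 →hi
  mid=-1.96421 |R|=0.96485 →hi
  mid=-1.98214 |R|=0.98230 →hi
  mid=-1.99111 |R|=0.99115 →hi
  ...
  [-2.00007,-1.99993] ⇒ x*=-2.0000
Interval (-2.0000, 0).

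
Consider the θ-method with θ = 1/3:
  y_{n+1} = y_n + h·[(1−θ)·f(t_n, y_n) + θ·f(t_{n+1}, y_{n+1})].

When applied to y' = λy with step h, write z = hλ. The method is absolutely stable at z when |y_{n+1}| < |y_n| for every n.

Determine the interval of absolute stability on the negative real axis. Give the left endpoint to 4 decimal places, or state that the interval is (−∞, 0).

(-6.0000, 0).

Test eqn y'=λy, z=hλ:
  y_{n+1} = y_n + z·[2/3·y_n + 1/3·y_{n+1}] ⇒ (1 − 1/3z)y_{n+1} = (1 + 2/3z)y_n
  R(z) = (1 + 2/3z)/(1 − 1/3z).

Boundary: |R(x)|=1, x<0.
x=-1.4: |R|=0.0455
R=−1: 1+2/3x = −1+1/3x ⇒ -1/3x=2 ⇒ x=2/(-1/3)=-6.0000
Confirm numerically:
  x=-5.605: |R|=0.95410 <1
  x=-4.768: |R|=0.84140 <1
  x=-3.054: |R|=0.51338 <1
  x=-2.734: |R|=0.43042 <1
  x=-6.305: |R|=1.03278 >1
  x=-6.150: |R|=1.01639 >1
So |R|<1 on (-6.0000, 0).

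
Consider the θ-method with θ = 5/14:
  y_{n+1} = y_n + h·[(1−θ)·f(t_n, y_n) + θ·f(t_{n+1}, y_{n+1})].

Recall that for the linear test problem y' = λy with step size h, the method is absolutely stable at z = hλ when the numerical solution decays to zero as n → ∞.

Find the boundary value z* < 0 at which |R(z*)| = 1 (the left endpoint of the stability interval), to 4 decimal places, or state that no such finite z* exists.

left endpoint -7.0000.

On y'=λy, z=hλ:
  y_{n+1} = y_n + z·[9/14·y_n + 5/14·y_{n+1}] ⇒ (1 − 5/14z)y_{n+1} = (1 + 9/14z)y_n
  ⇒ R(z) = (1 + 9/14z)/(1 − 5/14z).

Boundary: |R(x)|=1, x<0.
x=-1.37: |R|=0.0801
R=−1: 1+9/14x = −1+5/14x ⇒ -2/7x=2 ⇒ x=2/(-2/7)=-7.0000
Confirm numerically:
  x=-6.788: |R|=0.98231 <1
  x=-4.183: |R|=0.67727 <1
  x=-2.948: |R|=0.43605 <1
  x=-2.825: |R|=0.40622 <1
  x=-7.528: |R|=1.04090 >1
  x=-7.428: |R|=1.03348 >1
  x=-7.394: |R|=1.03092 >1
Interval (-7.0000, 0).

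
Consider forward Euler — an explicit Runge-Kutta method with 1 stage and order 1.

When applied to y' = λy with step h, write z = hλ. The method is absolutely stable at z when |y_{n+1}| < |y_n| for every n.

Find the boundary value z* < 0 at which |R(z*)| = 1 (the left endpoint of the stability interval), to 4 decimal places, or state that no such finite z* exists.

left endpoint -2.0000.

With y'=λy (z=hλ):
  order 1, 1-stage ⇒ R(z)=1+z
  (e.g. R(-0.86)=0.14000, |R|=0.14000)

Need |R(x)|<1, x<0.
x=-0.86: |R|=0.1400
|R(-2.34)|=1.3400 |R(-2.27)|=1.2700 |R(-0.77)|=0.2300
Bisect:
  x_lo=-2.7172 |R|=1.7172  x_hi=-0.0848 |R|=0.9152
  mid=-1.40103 |R|=0.40103 →hi
  mid=-2.05913 |R|=1.05913 →lo
  mid=-1.73008 |R|=0.73008 →hi
  mid=-1.89460 |R|=0.89460 →hi
  mid=-1.97687 |R|=0.97687 →hi
  mid=-2.01800 |R|=1.01800 →lo
  mid=-1.99743 |R|=0.99743 →hi
  ...
  [-2.00000,-1.99984] ⇒ x*=-2.0000
So |R|<1 on (-2.0000, 0).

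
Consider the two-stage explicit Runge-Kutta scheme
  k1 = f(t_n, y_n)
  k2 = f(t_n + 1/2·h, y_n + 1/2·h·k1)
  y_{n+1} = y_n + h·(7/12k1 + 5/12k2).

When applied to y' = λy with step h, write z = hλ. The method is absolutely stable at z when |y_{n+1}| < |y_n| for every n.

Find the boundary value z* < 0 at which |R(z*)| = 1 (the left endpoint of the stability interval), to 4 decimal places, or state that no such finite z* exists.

On y'=λy, z=hλ:
  k1=λy_n ⇒ h·k1=z·y_n;  k2=λ(1+1/2z)y_n ⇒ h·k2=z(1+1/2z)y_n
  y_{n+1}/y_n = 1 + 7/12z + 5/12z(1+1/2z) = 1 + z + 5/24z²
  so R(z) = 1 + z + 5/24z².

Boundary: |R(x)|=1, x<0.
x=-0.92: |R|=0.2563
R=1: x+5/24x²=0 ⇒ x=−24/5=-4.8000; min R=1−1/(4·5/24)=-0.2000>−1
Confirm numerically:
  x=-4.259: |R|=0.51998 <1
  x=-3.816: |R|=0.21772 <1
  x=-3.497: |R|=0.05071 <1
  x=-5.132: |R|=1.35496 >1
  x=-5.011: |R|=1.22028 >1
Stable set (-4.8000, 0).

left endpoint -4.8000.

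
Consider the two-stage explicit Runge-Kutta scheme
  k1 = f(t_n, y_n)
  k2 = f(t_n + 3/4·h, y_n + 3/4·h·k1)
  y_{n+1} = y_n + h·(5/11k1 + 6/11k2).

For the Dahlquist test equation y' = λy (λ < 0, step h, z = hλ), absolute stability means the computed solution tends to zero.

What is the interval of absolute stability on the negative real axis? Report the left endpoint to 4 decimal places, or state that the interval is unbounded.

z∈(-2.4444,0).

Set f=λy, z=hλ:
  k1=λy_n ⇒ h·k1=z·y_n;  k2=λ(1+3/4z)y_n ⇒ h·k2=z(1+3/4z)y_n
  y_{n+1}/y_n = 1 + 5/11z + 6/11z(1+3/4z) = 1 + z + 9/22z²
  R(z) = 1 + z + 9/22z².

Boundary: |R(x)|=1, x<0.
x=-1.21: |R|=0.3890
R=1: x+9/22x²=0 ⇒ x=−22/9=-2.4444; min R=1−1/(4·9/22)=0.3889>−1
Confirm numerically:
  x=-2.419: |R|=0.97482 <1
  x=-2.245: |R|=0.81683 <1
  x=-1.185: |R|=0.38946 <1
  x=-2.932: |R|=1.58480 >1
  x=-2.709: |R|=1.29319 >1
  x=-2.498: |R|=1.05473 >1
Stable set (-2.4444, 0).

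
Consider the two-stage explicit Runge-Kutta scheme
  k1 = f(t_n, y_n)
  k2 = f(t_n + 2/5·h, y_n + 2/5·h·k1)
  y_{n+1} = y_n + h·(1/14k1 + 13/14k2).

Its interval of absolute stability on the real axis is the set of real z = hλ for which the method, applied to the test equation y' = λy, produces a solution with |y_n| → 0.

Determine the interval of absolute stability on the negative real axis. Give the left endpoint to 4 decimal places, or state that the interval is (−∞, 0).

z∈(-2.6923,0).

Set f=λy, z=hλ:
  k1=λy_n ⇒ h·k1=z·y_n;  k2=λ(1+2/5z)y_n ⇒ h·k2=z(1+2/5z)y_n
  y_{n+1}/y_n = 1 + 1/14z + 13/14z(1+2/5z) = 1 + z + 13/35z²
  ⇒ R(z) = 1 + z + 13/35z².

Boundary: |R(x)|=1, x<0.
x=-1.1: |R|=0.3494
R=1: x+13/35x²=0 ⇒ x=−35/13=-2.6923; min R=1−1/(4·13/35)=0.3269>−1
Confirm numerically:
  x=-2.376: |R|=0.72085 <1
  x=-1.818: |R|=0.40962 <1
  x=-1.538: |R|=0.34059 <1
  x=-1.411: |R|=0.32848 <1
  x=-3.206: |R|=1.61170 >1
  x=-2.916: |R|=1.24228 >1
Interval (-2.6923, 0).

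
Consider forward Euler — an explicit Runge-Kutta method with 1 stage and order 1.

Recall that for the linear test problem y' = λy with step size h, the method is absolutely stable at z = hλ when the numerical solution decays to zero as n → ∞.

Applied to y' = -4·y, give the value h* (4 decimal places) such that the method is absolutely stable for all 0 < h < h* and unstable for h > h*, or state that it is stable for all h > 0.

With y'=λy (z=hλ):
  order 1, 1-stage ⇒ R(z)=1+z
  (e.g. R(-0.44)=0.56000, |R|=0.56000)

Find x<0 with |R(x)|<1.
x=-0.44: |R|=0.5600
|R(-0.95)|=0.0500 |R(-0.56)|=0.4400 |R(-0.54)|=0.4600
Bisect:
  x_lo=-2.6844 |R|=1.6844  x_hi=-0.3785 |R|=0.6215
  mid=-1.53145 |R|=0.53145 →hi
  mid=-2.10794 |R|=1.10794 →lo
  mid=-1.81970 |R|=0.81970 →hi
  mid=-1.96382 |R|=0.96382 →hi
  mid=-2.03588 |R|=1.03588 →lo
  mid=-1.99985 |R|=0.99985 →hi
  mid=-2.01786 |R|=1.01786 →lo
  mid=-2.00886 |R|=1.00886 →lo
  mid=-2.00435 |R|=1.00435 →lo
  ...
  [-2.00013,-1.99999] ⇒ x*=-2.0000
Interval (-2.0000, 0).

(-2.0000,0); λ=-4 ⇒ h* = 0.5000.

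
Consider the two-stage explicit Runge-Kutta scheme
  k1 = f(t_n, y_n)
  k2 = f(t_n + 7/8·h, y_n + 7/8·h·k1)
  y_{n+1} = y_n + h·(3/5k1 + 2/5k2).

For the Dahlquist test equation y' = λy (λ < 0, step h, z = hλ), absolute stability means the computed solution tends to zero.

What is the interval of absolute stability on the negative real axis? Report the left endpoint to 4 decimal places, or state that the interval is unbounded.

(-2.8571, 0).

On y'=λy, z=hλ:
  k1=λy_n ⇒ h·k1=z·y_n;  k2=λ(1+7/8z)y_n ⇒ h·k2=z(1+7/8z)y_n
  y_{n+1}/y_n = 1 + 3/5z + 2/5z(1+7/8z) = 1 + z + 7/20z²
  Hence R(z) = 1 + z + 7/20z².

Boundary: |R(x)|=1, x<0.
x=-0.3: |R|=0.7315
R=1: x+7/20x²=0 ⇒ x=−20/7=-2.8571; min R=1−1/(4·7/20)=0.2857>−1
Confirm numerically:
  x=-1.734: |R|=0.31836 <1
  x=-1.495: |R|=0.28726 <1
  x=-1.232: |R|=0.29924 <1
  x=-3.427: |R|=1.68352 >1
  x=-3.144: |R|=1.31566 >1
  x=-2.887: |R|=1.03017 >1
Stable set (-2.8571, 0).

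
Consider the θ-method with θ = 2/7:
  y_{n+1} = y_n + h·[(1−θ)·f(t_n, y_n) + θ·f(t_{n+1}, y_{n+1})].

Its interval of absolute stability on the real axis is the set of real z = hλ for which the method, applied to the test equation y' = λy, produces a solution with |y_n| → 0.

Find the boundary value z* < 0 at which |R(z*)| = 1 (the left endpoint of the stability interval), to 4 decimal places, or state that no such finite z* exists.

left endpoint -4.6667.

With y'=λy (z=hλ):
  y_{n+1} = y_n + z·[5/7·y_n + 2/7·y_{n+1}] ⇒ (1 − 2/7z)y_{n+1} = (1 + 5/7z)y_n
  Hence R(z) = (1 + 5/7z)/(1 − 2/7z).

Solve |R(x)|<1 on ℝ⁻.
x=-1.6: |R|=0.0980
R=−1: 1+5/7x = −1+2/7x ⇒ -3/7x=2 ⇒ x=2/(-3/7)=-4.6667
Confirm numerically:
  x=-3.888: |R|=0.84191 <1
  x=-3.534: |R|=0.75846 <1
  x=-3.460: |R|=0.73994 <1
  x=-2.829: |R|=0.56447 <1
  x=-4.963: |R|=1.05252 >1
  x=-4.792: |R|=1.02267 >1
Stable set (-4.6667, 0).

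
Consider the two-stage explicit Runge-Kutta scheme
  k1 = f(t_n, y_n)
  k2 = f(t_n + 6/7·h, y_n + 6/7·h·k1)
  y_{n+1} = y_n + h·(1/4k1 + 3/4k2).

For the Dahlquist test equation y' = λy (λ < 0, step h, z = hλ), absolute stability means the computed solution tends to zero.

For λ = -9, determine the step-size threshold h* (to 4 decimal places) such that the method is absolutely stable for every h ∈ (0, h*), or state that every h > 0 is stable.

Set f=λy, z=hλ:
  k1=λy_n ⇒ h·k1=z·y_n;  k2=λ(1+6/7z)y_n ⇒ h·k2=z(1+6/7z)y_n
  y_{n+1}/y_n = 1 + 1/4z + 3/4z(1+6/7z) = 1 + z + 9/14z²
  so R(z) = 1 + z + 9/14z².

Solve |R(x)|<1 on ℝ⁻.
x=-1.49: |R|=0.9372
R=1: x+9/14x²=0 ⇒ x=−14/9=-1.5556; min R=1−1/(4·9/14)=0.6111>−1
Confirm numerically:
  x=-1.413: |R|=0.87051 <1
  x=-0.911: |R|=0.62252 <1
  x=-0.888: |R|=0.61892 <1
  x=-2.023: |R|=1.60791 >1
  x=-1.810: |R|=1.29606 >1
  x=-1.628: |R|=1.07582 >1
Interval (-1.5556, 0).

(-1.5556,0); λ=-9 ⇒ h* = (14/9)/9 = 0.1728.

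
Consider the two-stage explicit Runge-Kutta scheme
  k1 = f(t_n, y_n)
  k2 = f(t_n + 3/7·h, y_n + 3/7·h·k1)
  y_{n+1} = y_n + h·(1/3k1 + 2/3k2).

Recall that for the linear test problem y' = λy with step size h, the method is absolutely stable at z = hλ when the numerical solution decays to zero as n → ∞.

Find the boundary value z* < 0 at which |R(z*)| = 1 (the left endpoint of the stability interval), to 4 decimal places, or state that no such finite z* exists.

z* = -3.5000.

Test eqn y'=λy, z=hλ:
  k1=λy_n ⇒ h·k1=z·y_n;  k2=λ(1+3/7z)y_n ⇒ h·k2=z(1+3/7z)y_n
  y_{n+1}/y_n = 1 + 1/3z + 2/3z(1+3/7z) = 1 + z + 2/7z²
  so R(z) = 1 + z + 2/7z².

Solve |R(x)|<1 on ℝ⁻.
x=-1.25: |R|=0.1964
R=1: x+2/7x²=0 ⇒ x=−7/2=-3.5000; min R=1−1/(4·2/7)=0.1250>−1
Confirm numerically:
  x=-2.338: |R|=0.22378 <1
  x=-1.954: |R|=0.13689 <1
  x=-1.707: |R|=0.12553 <1
  x=-1.416: |R|=0.15687 <1
  x=-3.947: |R|=1.50409 >1
  x=-3.945: |R|=1.50158 >1
  x=-3.935: |R|=1.48906 >1
So |R|<1 on (-3.5000, 0).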